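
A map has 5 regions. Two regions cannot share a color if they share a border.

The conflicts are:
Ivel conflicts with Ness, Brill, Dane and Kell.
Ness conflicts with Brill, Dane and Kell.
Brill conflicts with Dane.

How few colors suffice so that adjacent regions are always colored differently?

4

Ivel, Ness, Brill, Dane pairwise conflict, so at least 4 colors are needed.
4 colors suffice: color 1 → {Ness}; color 2 → {Ivel}; color 3 → {Dane, Kell}; color 4 → {Brill}. Each listed conflict is separated.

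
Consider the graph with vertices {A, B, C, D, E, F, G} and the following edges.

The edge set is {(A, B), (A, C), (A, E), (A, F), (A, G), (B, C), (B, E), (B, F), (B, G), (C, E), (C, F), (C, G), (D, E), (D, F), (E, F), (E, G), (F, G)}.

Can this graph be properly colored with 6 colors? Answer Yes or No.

Yes

The chromatic number is 6. A, B, C, E, F, G are mutually adjacent (a clique of size 6), so at least 6 colors are needed.
6 colors suffice: A=6, B=3, C=4, D=3, E=1, F=2, G=5.
That is already a proper 6-coloring.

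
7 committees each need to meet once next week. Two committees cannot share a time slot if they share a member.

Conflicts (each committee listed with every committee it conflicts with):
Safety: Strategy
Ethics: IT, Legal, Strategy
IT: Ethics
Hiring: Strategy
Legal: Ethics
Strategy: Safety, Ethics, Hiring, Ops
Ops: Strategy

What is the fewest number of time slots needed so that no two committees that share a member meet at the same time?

Strategy and Ops conflict, so at least 2 time slots are needed.
2 time slots suffice: time slot 1 → {IT, Legal, Strategy}; time slot 2 → {Safety, Ethics, Hiring, Ops}. No two conflicting committees share a time slot.

2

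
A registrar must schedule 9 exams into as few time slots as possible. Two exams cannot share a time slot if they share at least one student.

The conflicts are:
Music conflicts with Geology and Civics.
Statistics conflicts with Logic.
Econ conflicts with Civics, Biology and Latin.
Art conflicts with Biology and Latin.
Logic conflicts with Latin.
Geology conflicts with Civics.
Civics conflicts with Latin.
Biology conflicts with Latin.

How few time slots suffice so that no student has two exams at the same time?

3

Music, Geology, Civics all conflict with each other, so at least 3 time slots are needed.
3 time slots suffice: time slot 1 → {Statistics, Geology, Latin}; time slot 2 → {Logic, Civics, Biology}; time slot 3 → {Music, Econ, Art}. Every pair that conflicts lands in different time slots.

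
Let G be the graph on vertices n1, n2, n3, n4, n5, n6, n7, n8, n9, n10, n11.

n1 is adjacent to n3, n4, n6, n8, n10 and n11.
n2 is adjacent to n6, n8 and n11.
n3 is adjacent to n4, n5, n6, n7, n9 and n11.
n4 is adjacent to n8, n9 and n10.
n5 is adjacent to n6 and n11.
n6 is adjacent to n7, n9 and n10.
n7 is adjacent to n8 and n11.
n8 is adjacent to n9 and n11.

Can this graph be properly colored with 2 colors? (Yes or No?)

n3, n6, n9 are mutually adjacent, so at least 3 colors are needed.
So 2 colors are not enough.

No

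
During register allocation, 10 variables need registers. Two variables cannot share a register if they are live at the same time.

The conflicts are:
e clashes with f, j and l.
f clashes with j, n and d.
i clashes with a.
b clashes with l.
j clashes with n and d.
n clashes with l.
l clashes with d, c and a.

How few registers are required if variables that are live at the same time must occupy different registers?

3

f, j, d pairwise conflict, so at least 3 registers are needed.
Using 3 registers: e=3, f=1, i=1, b=2, j=2, n=3, l=1, d=3, c=2, a=2. Every pair that conflicts lands in different registers.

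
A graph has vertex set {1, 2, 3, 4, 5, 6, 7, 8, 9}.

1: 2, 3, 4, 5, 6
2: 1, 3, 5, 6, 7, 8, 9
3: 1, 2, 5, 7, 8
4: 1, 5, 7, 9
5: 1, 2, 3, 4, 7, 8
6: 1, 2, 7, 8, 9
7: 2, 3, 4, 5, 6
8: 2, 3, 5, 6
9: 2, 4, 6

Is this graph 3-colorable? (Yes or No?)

2, 3, 5, 7 form a clique, so at least 4 colors are needed.
So 3 colors are not enough.

No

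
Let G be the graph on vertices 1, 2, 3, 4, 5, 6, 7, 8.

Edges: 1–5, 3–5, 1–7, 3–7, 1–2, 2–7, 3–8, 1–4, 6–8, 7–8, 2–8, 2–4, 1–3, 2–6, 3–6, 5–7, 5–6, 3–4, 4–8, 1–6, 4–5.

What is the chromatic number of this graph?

1, 3, 5, 7 are mutually adjacent (a clique of size 4), so at least 4 colors are needed.
4 colors suffice: 1=a, 2=b, 3=b, 4=c, 5=d, 6=c, 7=c, 8=a. No two adjacent vertices share a color.

4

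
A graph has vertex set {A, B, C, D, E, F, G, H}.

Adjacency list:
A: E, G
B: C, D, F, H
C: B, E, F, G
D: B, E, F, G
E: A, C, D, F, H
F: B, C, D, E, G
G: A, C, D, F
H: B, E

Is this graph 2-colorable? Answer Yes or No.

D, F, G form a triangle, so at least 3 colors are needed.
So 2 colors are not enough.

No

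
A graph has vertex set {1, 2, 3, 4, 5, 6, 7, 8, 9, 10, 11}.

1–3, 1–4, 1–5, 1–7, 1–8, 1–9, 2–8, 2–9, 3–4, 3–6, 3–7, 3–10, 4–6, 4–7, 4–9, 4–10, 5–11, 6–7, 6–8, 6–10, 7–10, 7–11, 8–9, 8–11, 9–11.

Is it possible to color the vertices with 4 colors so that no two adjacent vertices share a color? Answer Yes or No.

3, 4, 6, 7, 10 are pairwise adjacent (a clique of size 5), so at least 5 colors are needed.
So 4 colors are not enough.

No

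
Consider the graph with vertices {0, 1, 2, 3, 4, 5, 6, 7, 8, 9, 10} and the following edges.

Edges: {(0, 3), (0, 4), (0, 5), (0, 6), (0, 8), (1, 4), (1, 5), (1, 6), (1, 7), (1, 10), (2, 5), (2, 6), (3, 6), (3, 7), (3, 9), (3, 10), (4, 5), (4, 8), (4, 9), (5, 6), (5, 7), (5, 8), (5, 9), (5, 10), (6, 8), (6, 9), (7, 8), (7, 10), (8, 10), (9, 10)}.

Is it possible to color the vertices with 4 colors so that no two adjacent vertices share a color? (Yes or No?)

Yes

The chromatic number is 4. 0, 5, 6, 8 are pairwise adjacent (a clique of size 4), so at least 4 colors are needed.
One proper 4-coloring: 0=yellow, 1=green, 2=green, 3=red, 4=blue, 5=red, 6=blue, 7=yellow, 8=green, 9=green, 10=blue.
That is already a proper 4-coloring.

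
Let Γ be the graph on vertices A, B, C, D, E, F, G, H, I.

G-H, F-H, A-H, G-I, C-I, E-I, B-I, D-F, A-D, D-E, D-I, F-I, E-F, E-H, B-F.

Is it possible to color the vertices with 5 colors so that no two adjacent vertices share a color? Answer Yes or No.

The chromatic number is 4. D, E, F, I form a clique, so at least 4 colors are needed.
4 colors suffice: color red → {H, I}; color blue → {A, C, F, G}; color green → {B, D}; color yellow → {E}.
Since 5 ≥ 4, a proper 5-coloring certainly exists.

Yes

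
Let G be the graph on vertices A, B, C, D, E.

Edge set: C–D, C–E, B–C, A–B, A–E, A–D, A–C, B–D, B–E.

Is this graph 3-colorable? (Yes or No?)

No

A, B, C, D are mutually adjacent (a clique of size 4), so at least 4 colors are needed.
So 3 colors are not enough.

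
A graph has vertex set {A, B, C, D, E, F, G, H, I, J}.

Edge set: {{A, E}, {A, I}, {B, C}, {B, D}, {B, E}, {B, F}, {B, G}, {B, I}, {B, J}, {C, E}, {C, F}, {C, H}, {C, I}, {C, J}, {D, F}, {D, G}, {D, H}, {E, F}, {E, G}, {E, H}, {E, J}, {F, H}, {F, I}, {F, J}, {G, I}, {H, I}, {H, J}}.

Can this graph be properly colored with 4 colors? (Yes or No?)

No

B, C, E, F, J are pairwise adjacent (a clique of size 5), so at least 5 colors are needed.
So 4 colors are not enough.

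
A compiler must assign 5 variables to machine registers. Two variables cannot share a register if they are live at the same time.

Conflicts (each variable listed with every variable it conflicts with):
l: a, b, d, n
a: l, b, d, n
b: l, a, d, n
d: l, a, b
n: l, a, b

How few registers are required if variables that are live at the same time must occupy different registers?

4

l, a, b, d pairwise conflict, so at least 4 registers are needed.
4 registers suffice: register 1 → {l}; register 2 → {b}; register 3 → {a}; register 4 → {d, n}. Each listed conflict is separated.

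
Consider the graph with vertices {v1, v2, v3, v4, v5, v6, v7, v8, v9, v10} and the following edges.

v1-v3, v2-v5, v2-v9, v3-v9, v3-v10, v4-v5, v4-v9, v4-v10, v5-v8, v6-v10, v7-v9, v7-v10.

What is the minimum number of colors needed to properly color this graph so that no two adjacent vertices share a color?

2

v5 and v8 are adjacent, so at least 2 colors are needed.
A valid assignment using 2 colors: v1=R, v2=B, v3=B, v4=B, v5=R, v6=B, v7=B, v8=B, v9=R, v10=R. Each edge has distinct colors on its endpoints.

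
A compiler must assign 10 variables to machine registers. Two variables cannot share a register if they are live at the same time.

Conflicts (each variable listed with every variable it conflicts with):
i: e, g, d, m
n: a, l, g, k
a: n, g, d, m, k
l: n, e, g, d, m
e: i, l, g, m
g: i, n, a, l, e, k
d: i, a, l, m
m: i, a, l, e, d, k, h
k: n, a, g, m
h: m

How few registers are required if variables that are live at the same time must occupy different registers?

4

n, a, g, k all conflict with each other, so at least 4 registers are needed.
4 registers suffice: register 1 → {g, m}; register 2 → {i, a, l, h}; register 3 → {e, d, k}; register 4 → {n}. Every pair that conflicts lands in different registers.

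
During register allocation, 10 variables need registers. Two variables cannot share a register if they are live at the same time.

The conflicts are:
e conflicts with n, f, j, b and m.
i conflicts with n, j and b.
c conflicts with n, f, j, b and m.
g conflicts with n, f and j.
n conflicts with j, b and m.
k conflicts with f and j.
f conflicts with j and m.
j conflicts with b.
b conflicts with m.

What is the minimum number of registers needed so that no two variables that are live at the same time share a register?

c, n, b, m pairwise conflict, so at least 4 registers are needed.
4 registers suffice: register 1 → {j, m}; register 2 → {n, f}; register 3 → {g, k, b}; register 4 → {e, i, c}. Every pair that conflicts lands in different registers.

4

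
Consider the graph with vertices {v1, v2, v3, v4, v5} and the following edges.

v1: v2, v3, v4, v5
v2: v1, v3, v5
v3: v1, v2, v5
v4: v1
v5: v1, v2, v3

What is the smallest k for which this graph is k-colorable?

v1, v2, v3, v5 are mutually adjacent (a clique of size 4), so at least 4 colors are needed.
4 colors suffice: color 1 → {v1}; color 2 → {v3, v4}; color 3 → {v2}; color 4 → {v5}. No two adjacent vertices share a color.

4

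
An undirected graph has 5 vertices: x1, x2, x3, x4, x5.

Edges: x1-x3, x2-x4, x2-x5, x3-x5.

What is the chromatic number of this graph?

2

x2 and x4 are adjacent, so at least 2 colors are needed.
2 colors suffice: x1=blue, x2=red, x3=red, x4=blue, x5=blue. Each edge has distinct colors on its endpoints.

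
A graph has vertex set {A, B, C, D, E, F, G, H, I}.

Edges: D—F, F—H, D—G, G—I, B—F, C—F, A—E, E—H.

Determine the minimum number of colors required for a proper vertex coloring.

G and I are adjacent, so at least 2 colors are needed.
2 colors suffice: A=2, B=2, C=2, D=2, E=1, F=1, G=1, H=2, I=2. Each edge has distinct colors on its endpoints.

2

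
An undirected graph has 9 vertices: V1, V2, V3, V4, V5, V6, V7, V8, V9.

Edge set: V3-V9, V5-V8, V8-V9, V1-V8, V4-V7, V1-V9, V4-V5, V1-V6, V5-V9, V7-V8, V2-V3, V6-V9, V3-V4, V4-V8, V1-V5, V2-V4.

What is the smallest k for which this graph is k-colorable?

4

V1, V5, V8, V9 are mutually adjacent (a clique of size 4), so at least 4 colors are needed.
4 colors suffice: color R → {V3, V6, V8}; color B → {V4, V9}; color G → {V2, V5, V7}; color Y → {V1}. Each edge has distinct colors on its endpoints.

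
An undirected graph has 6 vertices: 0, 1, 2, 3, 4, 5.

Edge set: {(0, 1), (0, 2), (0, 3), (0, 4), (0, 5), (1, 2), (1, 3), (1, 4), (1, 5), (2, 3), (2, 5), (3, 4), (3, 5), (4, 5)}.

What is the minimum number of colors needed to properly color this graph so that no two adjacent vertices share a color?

0, 1, 3, 4, 5 form a clique, so at least 5 colors are needed.
5 colors suffice: 0=blue, 1=yellow, 2=purple, 3=green, 4=purple, 5=red. Every edge joins two different colors.

5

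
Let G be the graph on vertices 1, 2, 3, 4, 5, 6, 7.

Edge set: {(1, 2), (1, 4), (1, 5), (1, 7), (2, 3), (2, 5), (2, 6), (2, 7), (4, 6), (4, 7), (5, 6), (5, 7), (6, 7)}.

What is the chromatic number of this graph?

2, 5, 6, 7 form a clique, so at least 4 colors are needed.
A valid assignment using 4 colors: 1=c, 2=a, 3=b, 4=a, 5=d, 6=c, 7=b. No two adjacent vertices share a color.

4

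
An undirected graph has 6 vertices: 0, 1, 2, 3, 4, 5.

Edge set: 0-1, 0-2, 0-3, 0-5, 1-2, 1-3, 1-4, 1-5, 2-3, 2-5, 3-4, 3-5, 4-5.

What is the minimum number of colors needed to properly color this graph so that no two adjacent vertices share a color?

5

0, 1, 2, 3, 5 are mutually adjacent (a clique of size 5), so at least 5 colors are needed.
One proper 5-coloring: 0=yellow, 1=red, 2=purple, 3=blue, 4=yellow, 5=green. No two adjacent vertices share a color.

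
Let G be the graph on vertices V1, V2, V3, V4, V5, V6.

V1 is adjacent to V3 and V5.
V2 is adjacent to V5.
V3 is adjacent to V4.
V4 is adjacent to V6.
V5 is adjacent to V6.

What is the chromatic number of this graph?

The cycle V1-V5-V6-V4-V3-V1 has odd length 5, so it cannot be 2-colored; at least 3 colors are needed.
3 colors suffice: V1=2, V2=2, V3=1, V4=3, V5=1, V6=2. Each edge has distinct colors on its endpoints.

3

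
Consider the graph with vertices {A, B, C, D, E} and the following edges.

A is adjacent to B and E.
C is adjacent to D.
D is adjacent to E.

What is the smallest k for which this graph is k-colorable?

2

A and B are adjacent, so at least 2 colors are needed.
2 colors suffice: A=1, B=2, C=2, D=1, E=2. No two adjacent vertices share a color.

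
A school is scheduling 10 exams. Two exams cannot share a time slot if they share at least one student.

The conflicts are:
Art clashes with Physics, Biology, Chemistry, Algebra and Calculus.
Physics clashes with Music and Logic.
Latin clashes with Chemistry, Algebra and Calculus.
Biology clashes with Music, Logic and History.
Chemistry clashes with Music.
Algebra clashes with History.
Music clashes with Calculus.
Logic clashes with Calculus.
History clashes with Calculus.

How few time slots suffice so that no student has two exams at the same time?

2

Algebra and History conflict, so at least 2 time slots are needed.
Using 2 time slots: Art=1, Physics=2, Latin=1, Biology=2, Chemistry=2, Algebra=2, Music=1, Logic=1, History=1, Calculus=2. No two conflicting exams share a time slot.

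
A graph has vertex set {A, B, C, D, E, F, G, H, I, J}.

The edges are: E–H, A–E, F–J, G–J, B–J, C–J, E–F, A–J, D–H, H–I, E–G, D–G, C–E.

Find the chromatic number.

2

H and I are adjacent, so at least 2 colors are needed.
2 colors suffice: A=blue, B=blue, C=blue, D=red, E=red, F=blue, G=blue, H=blue, I=red, J=red. Every edge joins two different colors.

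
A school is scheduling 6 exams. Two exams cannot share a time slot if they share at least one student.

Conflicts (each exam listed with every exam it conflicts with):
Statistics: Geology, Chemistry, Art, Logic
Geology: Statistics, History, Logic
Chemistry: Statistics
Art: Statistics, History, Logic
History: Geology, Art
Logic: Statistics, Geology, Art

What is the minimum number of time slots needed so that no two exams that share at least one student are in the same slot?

Statistics, Geology, Logic are mutually in conflict, so at least 3 time slots are needed.
A valid assignment using 3 time slots: Statistics=1, Geology=3, Chemistry=2, Art=3, History=1, Logic=2. Every pair that conflicts lands in different time slots.

3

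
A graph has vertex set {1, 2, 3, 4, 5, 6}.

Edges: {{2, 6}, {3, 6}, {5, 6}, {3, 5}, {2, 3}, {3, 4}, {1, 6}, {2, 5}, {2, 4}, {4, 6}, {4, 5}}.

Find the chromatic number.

2, 3, 4, 5, 6 form a clique, so at least 5 colors are needed.
5 colors suffice: color a → {6}; color b → {1, 3}; color c → {4}; color d → {2}; color e → {5}. Every edge joins two different colors.

5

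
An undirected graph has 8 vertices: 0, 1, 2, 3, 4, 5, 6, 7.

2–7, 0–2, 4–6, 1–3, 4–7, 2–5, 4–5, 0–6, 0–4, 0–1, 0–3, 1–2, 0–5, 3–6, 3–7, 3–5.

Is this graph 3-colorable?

The chromatic number is 3. 0, 3, 5 are pairwise adjacent, so at least 3 colors are needed.
A valid assignment using 3 colors: 0=red, 1=green, 2=blue, 3=blue, 4=blue, 5=green, 6=green, 7=red.
That is already a proper 3-coloring.

Yes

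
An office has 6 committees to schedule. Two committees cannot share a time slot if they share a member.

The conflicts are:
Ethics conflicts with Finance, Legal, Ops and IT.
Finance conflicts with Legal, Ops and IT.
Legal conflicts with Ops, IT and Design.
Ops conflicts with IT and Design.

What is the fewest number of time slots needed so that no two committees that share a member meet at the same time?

Ethics, Finance, Legal, Ops, IT all conflict with each other, so at least 5 time slots are needed.
5 time slots suffice: time slot 1 → {Legal}; time slot 2 → {Ops}; time slot 3 → {IT, Design}; time slot 4 → {Ethics}; time slot 5 → {Finance}. Every pair that conflicts lands in different time slots.

5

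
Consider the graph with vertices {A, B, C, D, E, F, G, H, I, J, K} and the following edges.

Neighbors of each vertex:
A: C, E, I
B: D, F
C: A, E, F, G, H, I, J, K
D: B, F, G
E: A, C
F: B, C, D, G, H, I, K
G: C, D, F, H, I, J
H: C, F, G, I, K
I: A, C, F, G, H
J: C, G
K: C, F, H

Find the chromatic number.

C, F, G, H, I form a clique, so at least 5 colors are needed.
A valid assignment using 5 colors: A=blue, B=green, C=red, D=red, E=green, F=blue, G=green, H=purple, I=yellow, J=blue, K=green. No two adjacent vertices share a color.

5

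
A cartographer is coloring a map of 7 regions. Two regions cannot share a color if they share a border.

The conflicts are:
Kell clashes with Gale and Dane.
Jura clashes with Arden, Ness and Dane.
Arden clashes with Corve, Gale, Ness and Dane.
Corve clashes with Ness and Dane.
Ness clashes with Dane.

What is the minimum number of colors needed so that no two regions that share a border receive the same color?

4

Arden, Corve, Ness, Dane pairwise conflict, so at least 4 colors are needed.
4 colors suffice: Kell=1, Jura=4, Arden=1, Corve=4, Gale=2, Ness=3, Dane=2. No two conflicting regions share a color.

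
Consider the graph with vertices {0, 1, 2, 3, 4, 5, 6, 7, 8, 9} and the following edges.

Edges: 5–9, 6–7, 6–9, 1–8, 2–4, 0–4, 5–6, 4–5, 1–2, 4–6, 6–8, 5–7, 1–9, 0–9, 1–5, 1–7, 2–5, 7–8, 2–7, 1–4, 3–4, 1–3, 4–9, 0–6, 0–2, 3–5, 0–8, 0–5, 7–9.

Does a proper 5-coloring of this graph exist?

Yes

The chromatic number is 5. 0, 4, 5, 6, 9 are mutually adjacent (a clique of size 5), so at least 5 colors are needed.
5 colors suffice: color red → {5, 8}; color blue → {1, 6}; color green → {4, 7}; color yellow → {2, 3, 9}; color purple → {0}.
That is already a proper 5-coloring.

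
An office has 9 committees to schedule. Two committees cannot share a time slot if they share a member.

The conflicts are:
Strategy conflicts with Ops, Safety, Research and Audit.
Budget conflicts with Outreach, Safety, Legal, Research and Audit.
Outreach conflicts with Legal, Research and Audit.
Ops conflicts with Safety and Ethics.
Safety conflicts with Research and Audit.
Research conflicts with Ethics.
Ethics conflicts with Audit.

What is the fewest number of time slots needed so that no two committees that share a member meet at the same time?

3

Budget, Outreach, Legal all conflict with each other, so at least 3 time slots are needed.
3 time slots suffice: Strategy=3, Budget=3, Outreach=1, Ops=2, Safety=1, Legal=2, Research=2, Ethics=1, Audit=2. Every pair that conflicts lands in different time slots.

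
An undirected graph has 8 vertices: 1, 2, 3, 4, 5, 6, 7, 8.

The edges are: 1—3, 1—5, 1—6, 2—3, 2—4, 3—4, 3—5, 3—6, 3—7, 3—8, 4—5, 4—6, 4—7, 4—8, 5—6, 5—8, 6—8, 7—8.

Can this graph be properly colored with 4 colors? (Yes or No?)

3, 4, 5, 6, 8 are pairwise adjacent (a clique of size 5), so at least 5 colors are needed.
So 4 colors are not enough.

No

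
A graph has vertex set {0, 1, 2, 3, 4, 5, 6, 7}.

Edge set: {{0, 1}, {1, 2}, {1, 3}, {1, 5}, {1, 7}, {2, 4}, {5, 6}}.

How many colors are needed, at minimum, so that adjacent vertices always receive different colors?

1 and 5 are adjacent, so at least 2 colors are needed.
2 colors suffice: color a → {1, 4, 6}; color b → {0, 2, 3, 5, 7}. Each edge has distinct colors on its endpoints.

2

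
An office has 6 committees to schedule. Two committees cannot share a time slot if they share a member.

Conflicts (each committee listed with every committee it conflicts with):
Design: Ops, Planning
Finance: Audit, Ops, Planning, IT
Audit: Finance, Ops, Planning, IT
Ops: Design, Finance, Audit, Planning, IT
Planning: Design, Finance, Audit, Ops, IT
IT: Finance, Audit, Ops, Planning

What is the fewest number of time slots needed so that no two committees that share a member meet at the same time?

5

Finance, Audit, Ops, Planning, IT all conflict with each other, so at least 5 time slots are needed.
5 time slots suffice: time slot 1 → {Planning}; time slot 2 → {Ops}; time slot 3 → {Design, Audit}; time slot 4 → {IT}; time slot 5 → {Finance}. Every pair that conflicts lands in different time slots.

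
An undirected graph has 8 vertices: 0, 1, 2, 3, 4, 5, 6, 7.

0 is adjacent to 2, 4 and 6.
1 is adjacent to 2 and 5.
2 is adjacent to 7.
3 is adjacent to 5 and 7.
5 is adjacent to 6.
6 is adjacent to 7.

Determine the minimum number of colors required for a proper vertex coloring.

3

The cycle 5-6-7-2-1-5 has odd length 5, so it cannot be 2-colored; at least 3 colors are needed.
3 colors suffice: 0=red, 1=green, 2=blue, 3=blue, 4=blue, 5=red, 6=blue, 7=red. No two adjacent vertices share a color.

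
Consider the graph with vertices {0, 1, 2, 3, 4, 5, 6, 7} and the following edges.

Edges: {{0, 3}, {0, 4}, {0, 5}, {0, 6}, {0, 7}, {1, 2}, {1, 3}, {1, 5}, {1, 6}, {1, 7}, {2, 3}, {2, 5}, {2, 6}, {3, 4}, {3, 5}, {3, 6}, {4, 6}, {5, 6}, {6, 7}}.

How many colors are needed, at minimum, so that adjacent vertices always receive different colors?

1, 2, 3, 5, 6 are pairwise adjacent (a clique of size 5), so at least 5 colors are needed.
5 colors suffice: 0=green, 1=green, 2=purple, 3=blue, 4=yellow, 5=yellow, 6=red, 7=blue. No two adjacent vertices share a color.

5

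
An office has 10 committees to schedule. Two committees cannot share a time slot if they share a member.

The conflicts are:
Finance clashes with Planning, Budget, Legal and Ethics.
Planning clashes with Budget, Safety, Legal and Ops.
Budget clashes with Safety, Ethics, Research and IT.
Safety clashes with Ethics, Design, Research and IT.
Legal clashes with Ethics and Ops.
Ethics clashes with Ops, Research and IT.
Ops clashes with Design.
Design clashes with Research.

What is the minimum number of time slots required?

Budget, Safety, Ethics, IT pairwise conflict, so at least 4 time slots are needed.
A valid assignment using 4 time slots: Finance=4, Planning=1, Budget=3, Safety=2, Legal=2, Ethics=1, Ops=3, Design=1, Research=4, IT=4. Each listed conflict is separated.

4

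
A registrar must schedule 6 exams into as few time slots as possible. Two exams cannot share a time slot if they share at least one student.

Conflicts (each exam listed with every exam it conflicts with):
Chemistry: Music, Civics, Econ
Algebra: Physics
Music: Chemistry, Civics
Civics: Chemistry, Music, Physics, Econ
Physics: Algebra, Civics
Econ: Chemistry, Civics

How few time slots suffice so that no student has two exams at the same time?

3

Chemistry, Music, Civics all conflict with each other, so at least 3 time slots are needed.
3 time slots suffice: time slot 1 → {Algebra, Civics}; time slot 2 → {Chemistry, Physics}; time slot 3 → {Music, Econ}. Every pair that conflicts lands in different time slots.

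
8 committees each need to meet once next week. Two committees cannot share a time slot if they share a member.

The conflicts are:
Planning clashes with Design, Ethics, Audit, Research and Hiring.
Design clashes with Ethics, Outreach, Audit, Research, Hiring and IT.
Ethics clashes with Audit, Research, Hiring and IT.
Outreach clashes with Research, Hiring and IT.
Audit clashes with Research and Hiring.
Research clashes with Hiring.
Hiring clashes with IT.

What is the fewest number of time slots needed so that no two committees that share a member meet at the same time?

6

Planning, Design, Ethics, Audit, Research, Hiring are mutually in conflict, so at least 6 time slots are needed.
6 time slots suffice: time slot 1 → {Design}; time slot 2 → {Hiring}; time slot 3 → {Ethics, Outreach}; time slot 4 → {Research, IT}; time slot 5 → {Audit}; time slot 6 → {Planning}. Each listed conflict is separated.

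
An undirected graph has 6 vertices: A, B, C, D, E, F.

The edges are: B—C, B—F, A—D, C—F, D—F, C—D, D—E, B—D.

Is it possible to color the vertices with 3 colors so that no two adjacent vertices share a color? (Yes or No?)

No

B, C, D, F are mutually adjacent (a clique of size 4), so at least 4 colors are needed.
So 3 colors are not enough.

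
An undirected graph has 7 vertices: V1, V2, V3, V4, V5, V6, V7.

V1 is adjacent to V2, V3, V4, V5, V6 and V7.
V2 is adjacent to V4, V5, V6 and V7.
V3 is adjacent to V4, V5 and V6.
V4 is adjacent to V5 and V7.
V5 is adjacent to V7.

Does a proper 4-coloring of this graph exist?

No

V1, V2, V4, V5, V7 form a clique, so at least 5 colors are needed.
So 4 colors are not enough.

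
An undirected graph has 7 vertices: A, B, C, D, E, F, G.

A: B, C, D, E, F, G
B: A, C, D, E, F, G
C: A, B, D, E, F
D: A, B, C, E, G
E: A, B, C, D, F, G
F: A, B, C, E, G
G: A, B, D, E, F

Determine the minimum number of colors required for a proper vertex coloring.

A, B, C, E, F are pairwise adjacent (a clique of size 5), so at least 5 colors are needed.
A valid assignment using 5 colors: A=1, B=2, C=4, D=5, E=3, F=5, G=4. Every edge joins two different colors.

5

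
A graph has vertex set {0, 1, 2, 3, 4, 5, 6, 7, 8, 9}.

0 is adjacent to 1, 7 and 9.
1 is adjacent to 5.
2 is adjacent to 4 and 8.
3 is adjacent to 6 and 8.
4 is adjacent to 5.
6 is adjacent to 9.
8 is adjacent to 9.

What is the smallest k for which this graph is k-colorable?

3

The cycle 2-8-9-0-1-5-4-2 has odd length 7, so it cannot be 2-colored; at least 3 colors are needed.
3 colors suffice: color a → {0, 5, 6, 8}; color b → {1, 3, 4, 7, 9}; color c → {2}. Every edge joins two different colors.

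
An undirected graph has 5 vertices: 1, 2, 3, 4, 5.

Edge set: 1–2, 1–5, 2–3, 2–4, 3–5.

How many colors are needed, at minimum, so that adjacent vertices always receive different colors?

1 and 5 are adjacent, so at least 2 colors are needed.
2 colors suffice: 1=b, 2=a, 3=b, 4=b, 5=a. No two adjacent vertices share a color.

2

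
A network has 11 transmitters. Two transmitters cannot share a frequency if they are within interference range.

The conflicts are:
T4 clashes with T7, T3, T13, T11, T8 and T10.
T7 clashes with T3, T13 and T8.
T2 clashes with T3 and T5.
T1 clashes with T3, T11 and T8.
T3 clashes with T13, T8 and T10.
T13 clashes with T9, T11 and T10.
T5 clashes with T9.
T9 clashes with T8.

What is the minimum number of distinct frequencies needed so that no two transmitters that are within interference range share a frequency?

T4, T7, T3, T13 all conflict with each other, so at least 4 frequencies are needed.
4 frequencies suffice: frequency 1 → {T3, T9, T11}; frequency 2 → {T2, T13, T8}; frequency 3 → {T4, T1, T5}; frequency 4 → {T7, T10}. Every pair that conflicts lands in different frequencies.

4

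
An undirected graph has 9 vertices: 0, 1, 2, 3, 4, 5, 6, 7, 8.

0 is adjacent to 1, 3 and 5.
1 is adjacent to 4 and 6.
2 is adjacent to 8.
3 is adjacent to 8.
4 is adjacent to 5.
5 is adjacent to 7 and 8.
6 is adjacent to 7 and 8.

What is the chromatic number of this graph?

3

The cycle 1-6-8-3-0-1 has odd length 5, so it cannot be 2-colored; at least 3 colors are needed.
3 colors suffice: color red → {2, 3, 5, 6}; color blue → {1, 7, 8}; color green → {0, 4}. No two adjacent vertices share a color.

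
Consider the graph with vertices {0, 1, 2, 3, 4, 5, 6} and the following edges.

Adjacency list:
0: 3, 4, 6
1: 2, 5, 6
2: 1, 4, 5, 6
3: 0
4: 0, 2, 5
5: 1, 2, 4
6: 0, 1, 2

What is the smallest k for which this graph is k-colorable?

3

2, 4, 5 form a triangle, so at least 3 colors are needed.
3 colors suffice: color red → {0, 2}; color blue → {1, 3, 4}; color green → {5, 6}. Each edge has distinct colors on its endpoints.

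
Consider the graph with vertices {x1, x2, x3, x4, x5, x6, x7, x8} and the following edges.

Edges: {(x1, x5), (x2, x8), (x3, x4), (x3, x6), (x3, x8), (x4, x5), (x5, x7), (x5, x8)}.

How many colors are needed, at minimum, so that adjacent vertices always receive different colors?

2

x5 and x8 are adjacent, so at least 2 colors are needed.
2 colors suffice: color R → {x2, x3, x5}; color B → {x1, x4, x6, x7, x8}. Every edge joins two different colors.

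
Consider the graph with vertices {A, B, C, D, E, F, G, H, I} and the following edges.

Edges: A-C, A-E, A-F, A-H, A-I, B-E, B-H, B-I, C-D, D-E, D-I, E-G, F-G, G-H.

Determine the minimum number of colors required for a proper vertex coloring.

2

A and H are adjacent, so at least 2 colors are needed.
2 colors suffice: color red → {A, B, D, G}; color blue → {C, E, F, H, I}. Each edge has distinct colors on its endpoints.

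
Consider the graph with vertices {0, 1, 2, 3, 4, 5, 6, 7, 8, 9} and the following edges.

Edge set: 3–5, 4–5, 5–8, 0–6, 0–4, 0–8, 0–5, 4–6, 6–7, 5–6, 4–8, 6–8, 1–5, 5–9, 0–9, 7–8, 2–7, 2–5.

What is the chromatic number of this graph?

5

0, 4, 5, 6, 8 are pairwise adjacent (a clique of size 5), so at least 5 colors are needed.
5 colors suffice: 0=blue, 1=blue, 2=blue, 3=blue, 4=purple, 5=red, 6=yellow, 7=red, 8=green, 9=green. No two adjacent vertices share a color.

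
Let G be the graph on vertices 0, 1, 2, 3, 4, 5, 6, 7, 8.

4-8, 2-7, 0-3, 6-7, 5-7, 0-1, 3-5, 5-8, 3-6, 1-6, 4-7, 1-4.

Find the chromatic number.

2

2 and 7 are adjacent, so at least 2 colors are needed.
2 colors suffice: 0=b, 1=a, 2=b, 3=a, 4=b, 5=b, 6=b, 7=a, 8=a. No two adjacent vertices share a color.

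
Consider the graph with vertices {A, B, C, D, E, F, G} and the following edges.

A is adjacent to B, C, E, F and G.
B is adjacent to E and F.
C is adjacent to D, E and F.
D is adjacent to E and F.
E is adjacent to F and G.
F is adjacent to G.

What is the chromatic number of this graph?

4

C, D, E, F are mutually adjacent (a clique of size 4), so at least 4 colors are needed.
4 colors suffice: A=3, B=4, C=4, D=3, E=2, F=1, G=4. Each edge has distinct colors on its endpoints.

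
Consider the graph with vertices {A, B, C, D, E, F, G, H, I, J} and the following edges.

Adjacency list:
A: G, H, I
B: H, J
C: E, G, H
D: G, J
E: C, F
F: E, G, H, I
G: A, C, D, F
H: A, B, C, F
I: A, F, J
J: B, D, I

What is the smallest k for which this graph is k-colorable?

The cycle A-H-B-J-I-A has odd length 5, so it cannot be 2-colored; at least 3 colors are needed.
A valid assignment using 3 colors: A=blue, B=blue, C=blue, D=blue, E=red, F=blue, G=red, H=red, I=green, J=red. Each edge has distinct colors on its endpoints.

3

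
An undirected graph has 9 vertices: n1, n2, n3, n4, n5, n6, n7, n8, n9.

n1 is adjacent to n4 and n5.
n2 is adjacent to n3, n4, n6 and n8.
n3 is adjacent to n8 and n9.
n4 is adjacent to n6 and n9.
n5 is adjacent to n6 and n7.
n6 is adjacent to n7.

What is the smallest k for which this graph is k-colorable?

3

n5, n6, n7 are mutually adjacent, so at least 3 colors are needed.
3 colors suffice: color R → {n1, n3, n6}; color B → {n2, n5, n9}; color G → {n4, n7, n8}. Each edge has distinct colors on its endpoints.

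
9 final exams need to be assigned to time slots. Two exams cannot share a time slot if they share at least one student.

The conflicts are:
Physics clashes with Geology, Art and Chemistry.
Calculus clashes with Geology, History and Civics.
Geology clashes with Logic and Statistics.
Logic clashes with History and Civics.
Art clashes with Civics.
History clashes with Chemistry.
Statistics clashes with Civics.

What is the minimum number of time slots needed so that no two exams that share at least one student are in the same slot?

3

The cycle Geology-Calculus-History-Chemistry-Physics-Geology has odd length 5, so it cannot be 2-colored; at least 3 time slots are needed.
3 time slots suffice: Physics=2, Calculus=2, Geology=1, Logic=2, Art=3, History=1, Statistics=2, Chemistry=3, Civics=1. Each listed conflict is separated.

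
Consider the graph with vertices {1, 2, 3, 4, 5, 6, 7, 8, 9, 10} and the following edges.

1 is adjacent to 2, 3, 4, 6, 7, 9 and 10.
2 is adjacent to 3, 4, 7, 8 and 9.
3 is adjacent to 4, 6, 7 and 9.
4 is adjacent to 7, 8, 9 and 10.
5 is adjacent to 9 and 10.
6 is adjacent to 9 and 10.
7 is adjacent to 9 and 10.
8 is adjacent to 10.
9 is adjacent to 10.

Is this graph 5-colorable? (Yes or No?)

1, 2, 3, 4, 7, 9 form a clique, so at least 6 colors are needed.
So 5 colors are not enough.

No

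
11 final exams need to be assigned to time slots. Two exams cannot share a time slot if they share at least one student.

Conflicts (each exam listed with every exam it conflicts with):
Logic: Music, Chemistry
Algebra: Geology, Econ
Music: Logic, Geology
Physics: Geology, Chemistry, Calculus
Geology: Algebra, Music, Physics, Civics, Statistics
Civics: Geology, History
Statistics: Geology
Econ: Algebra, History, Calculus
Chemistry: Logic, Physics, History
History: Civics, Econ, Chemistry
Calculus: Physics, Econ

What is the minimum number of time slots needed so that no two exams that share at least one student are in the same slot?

The cycle Algebra-Geology-Physics-Calculus-Econ-Algebra has odd length 5, so it cannot be 2-colored; at least 3 time slots are needed.
A valid assignment using 3 time slots: Logic=2, Algebra=2, Music=3, Physics=2, Geology=1, Civics=3, Statistics=2, Econ=1, Chemistry=1, History=2, Calculus=3. Each listed conflict is separated.

3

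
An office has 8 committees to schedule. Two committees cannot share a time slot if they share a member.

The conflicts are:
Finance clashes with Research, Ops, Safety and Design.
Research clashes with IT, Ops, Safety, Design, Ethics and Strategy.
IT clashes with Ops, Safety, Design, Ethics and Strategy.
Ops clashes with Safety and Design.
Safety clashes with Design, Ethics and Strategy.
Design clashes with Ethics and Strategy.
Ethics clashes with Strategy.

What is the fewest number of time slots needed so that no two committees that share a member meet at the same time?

Research, IT, Safety, Design, Ethics, Strategy all conflict with each other, so at least 6 time slots are needed.
6 time slots suffice: time slot 1 → {Safety}; time slot 2 → {Design}; time slot 3 → {Research}; time slot 4 → {Finance, IT}; time slot 5 → {Ops, Ethics}; time slot 6 → {Strategy}. No two conflicting committees share a time slot.

6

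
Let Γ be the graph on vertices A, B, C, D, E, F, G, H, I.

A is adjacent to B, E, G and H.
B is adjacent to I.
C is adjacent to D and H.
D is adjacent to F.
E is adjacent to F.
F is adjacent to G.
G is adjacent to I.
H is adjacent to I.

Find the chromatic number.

A and E are adjacent, so at least 2 colors are needed.
2 colors suffice: A=red, B=blue, C=red, D=blue, E=blue, F=red, G=blue, H=blue, I=red. Every edge joins two different colors.

2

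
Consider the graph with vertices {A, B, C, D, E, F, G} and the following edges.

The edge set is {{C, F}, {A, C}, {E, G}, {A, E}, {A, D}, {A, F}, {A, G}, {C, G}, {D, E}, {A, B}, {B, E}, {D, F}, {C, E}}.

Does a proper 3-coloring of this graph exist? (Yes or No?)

A, C, E, G are mutually adjacent (a clique of size 4), so at least 4 colors are needed.
So 3 colors are not enough.

No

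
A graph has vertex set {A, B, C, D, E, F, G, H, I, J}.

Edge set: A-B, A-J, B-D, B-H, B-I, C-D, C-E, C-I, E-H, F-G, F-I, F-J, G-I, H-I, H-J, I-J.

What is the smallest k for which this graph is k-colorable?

B, H, I are mutually adjacent, so at least 3 colors are needed.
3 colors suffice: color 1 → {A, D, E, I}; color 2 → {C, F, H}; color 3 → {B, G, J}. Every edge joins two different colors.

3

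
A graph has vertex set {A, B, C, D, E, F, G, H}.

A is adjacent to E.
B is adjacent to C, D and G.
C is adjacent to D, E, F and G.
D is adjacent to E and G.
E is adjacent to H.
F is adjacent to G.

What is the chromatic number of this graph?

4

B, C, D, G are pairwise adjacent (a clique of size 4), so at least 4 colors are needed.
A valid assignment using 4 colors: A=1, B=4, C=1, D=2, E=3, F=2, G=3, H=1. Every edge joins two different colors.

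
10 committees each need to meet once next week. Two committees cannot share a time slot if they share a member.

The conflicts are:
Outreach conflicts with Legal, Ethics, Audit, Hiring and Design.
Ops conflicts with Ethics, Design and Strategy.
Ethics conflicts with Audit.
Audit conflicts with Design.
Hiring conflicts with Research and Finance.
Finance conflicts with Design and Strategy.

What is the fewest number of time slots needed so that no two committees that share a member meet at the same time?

3

Outreach, Audit, Design all conflict with each other, so at least 3 time slots are needed.
3 time slots suffice: time slot 1 → {Outreach, Ops, Research, Finance}; time slot 2 → {Legal, Ethics, Hiring, Design, Strategy}; time slot 3 → {Audit}. Each listed conflict is separated.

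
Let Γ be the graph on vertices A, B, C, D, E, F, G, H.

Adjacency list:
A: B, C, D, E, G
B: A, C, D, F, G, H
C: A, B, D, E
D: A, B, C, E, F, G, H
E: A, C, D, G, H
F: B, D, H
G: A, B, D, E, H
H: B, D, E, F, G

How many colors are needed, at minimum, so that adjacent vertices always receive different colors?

D, E, G, H are pairwise adjacent (a clique of size 4), so at least 4 colors are needed.
4 colors suffice: color 1 → {D}; color 2 → {B, E}; color 3 → {C, F, G}; color 4 → {A, H}. Each edge has distinct colors on its endpoints.

4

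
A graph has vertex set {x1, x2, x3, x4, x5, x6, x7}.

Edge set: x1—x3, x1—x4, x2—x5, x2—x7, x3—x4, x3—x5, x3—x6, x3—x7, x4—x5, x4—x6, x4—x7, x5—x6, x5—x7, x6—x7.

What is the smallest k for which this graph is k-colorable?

x3, x4, x5, x6, x7 are mutually adjacent (a clique of size 5), so at least 5 colors are needed.
5 colors suffice: x1=1, x2=2, x3=2, x4=4, x5=3, x6=5, x7=1. Every edge joins two different colors.

5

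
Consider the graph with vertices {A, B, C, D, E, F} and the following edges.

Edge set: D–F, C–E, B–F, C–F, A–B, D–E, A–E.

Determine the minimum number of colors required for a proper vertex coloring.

The cycle B-F-D-E-A-B has odd length 5, so it cannot be 2-colored; at least 3 colors are needed.
3 colors suffice: A=blue, B=green, C=blue, D=blue, E=red, F=red. No two adjacent vertices share a color.

3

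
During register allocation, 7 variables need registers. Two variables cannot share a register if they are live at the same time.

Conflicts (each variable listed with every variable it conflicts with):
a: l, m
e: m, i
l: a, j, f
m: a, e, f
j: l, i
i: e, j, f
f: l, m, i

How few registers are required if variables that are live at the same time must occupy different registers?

j and i conflict, so at least 2 registers are needed.
2 registers suffice: register 1 → {a, e, j, f}; register 2 → {l, m, i}. Every pair that conflicts lands in different registers.

2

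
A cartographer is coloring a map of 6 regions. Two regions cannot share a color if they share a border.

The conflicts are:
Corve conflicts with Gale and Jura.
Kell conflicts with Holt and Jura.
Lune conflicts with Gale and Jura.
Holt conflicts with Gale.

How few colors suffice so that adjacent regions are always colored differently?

3

The cycle Corve-Jura-Kell-Holt-Gale-Corve has odd length 5, so it cannot be 2-colored; at least 3 colors are needed.
3 colors suffice: color 1 → {Gale, Jura}; color 2 → {Corve, Kell, Lune}; color 3 → {Holt}. Every pair that conflicts lands in different colors.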